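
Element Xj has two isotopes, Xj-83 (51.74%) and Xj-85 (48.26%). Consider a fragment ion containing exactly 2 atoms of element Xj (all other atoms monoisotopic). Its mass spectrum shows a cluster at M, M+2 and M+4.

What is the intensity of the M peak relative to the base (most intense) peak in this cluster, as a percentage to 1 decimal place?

Term probabilities: M 0.2677, M+2 0.4994, M+4 0.2329. Base peak = M+2.
P(M+2) = C(2,1) × 0.5174^1 × 0.4826^1 = 2 × 0.5174 × 0.4826 = 0.499394 (base)
P(M) = C(2,0) × 0.5174^2 × 0.4826^0 = 1 × 0.26770276 × 1.0000 = 0.267703
Relative intensity = 0.267703 / 0.499394 × 100 = 53.6

53.6%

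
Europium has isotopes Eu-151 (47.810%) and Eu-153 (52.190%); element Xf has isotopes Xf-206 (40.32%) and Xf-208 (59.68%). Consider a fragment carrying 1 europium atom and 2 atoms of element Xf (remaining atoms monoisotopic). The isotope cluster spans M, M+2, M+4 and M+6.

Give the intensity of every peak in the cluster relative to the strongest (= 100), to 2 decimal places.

18.44 : 74.73 : 100.00 : 44.11

Europium pattern (n=1): 0.4781 : 0.5219
Element Xf pattern (n=2): 0.16257024 : 0.48125952 : 0.35617024
Convolve the two distributions (both contribute in 2-u steps):
  M: 0.4781×0.16257024 = 0.077725
  M+2: 0.4781×0.48125952 + 0.5219×0.16257024 = 0.314936
  M+4: 0.4781×0.35617024 + 0.5219×0.48125952 = 0.421454
  M+6: 0.5219×0.35617024 = 0.185885
Scale to base peak (0.421454) = 100: 18.44 : 74.73 : 100.00 : 44.11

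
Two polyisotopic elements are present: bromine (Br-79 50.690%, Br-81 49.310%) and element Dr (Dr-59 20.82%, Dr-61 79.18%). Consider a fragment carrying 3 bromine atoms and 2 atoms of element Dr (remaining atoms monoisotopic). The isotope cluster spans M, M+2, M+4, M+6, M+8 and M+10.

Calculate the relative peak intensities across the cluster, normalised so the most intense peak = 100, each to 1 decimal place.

Bromine pattern (n=3): 0.13024674 : 0.3801026 : 0.36975457 : 0.11989609
Element Dr pattern (n=2): 0.04334724 : 0.32970552 : 0.62694724
Convolve the two distributions (both contribute in 2-u steps):
  M: 0.13024674×0.04334724 = 0.005646
  M+2: 0.13024674×0.32970552 + 0.3801026×0.04334724 = 0.059419
  M+4: 0.13024674×0.62694724 + 0.3801026×0.32970552 + 0.36975457×0.04334724 = 0.223008
  M+6: 0.3801026×0.62694724 + 0.36975457×0.32970552 + 0.11989609×0.04334724 = 0.365412
  M+8: 0.36975457×0.62694724 + 0.11989609×0.32970552 = 0.271347
  M+10: 0.11989609×0.62694724 = 0.075169
Scale to base peak (0.365412) = 100: 1.5 : 16.3 : 61.0 : 100.0 : 74.3 : 20.6

1.5 : 16.3 : 61.0 : 100.0 : 74.3 : 20.6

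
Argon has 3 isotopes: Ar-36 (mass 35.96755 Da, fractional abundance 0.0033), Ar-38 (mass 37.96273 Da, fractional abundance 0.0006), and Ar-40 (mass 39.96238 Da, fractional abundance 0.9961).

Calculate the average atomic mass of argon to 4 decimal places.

39.9480 Da

Average mass = Σ (abundance × isotope mass) = 0.0033 × 35.96755 + 0.0006 × 37.96273 + 0.9961 × 39.96238
= 0.118693 + 0.022778 + 39.806527 = 39.947998 Da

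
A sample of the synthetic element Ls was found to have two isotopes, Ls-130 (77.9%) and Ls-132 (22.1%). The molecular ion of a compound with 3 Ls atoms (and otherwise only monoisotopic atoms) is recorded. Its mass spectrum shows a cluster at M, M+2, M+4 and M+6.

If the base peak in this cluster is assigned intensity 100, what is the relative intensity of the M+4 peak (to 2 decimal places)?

(0.779 + 0.221)^3 gives M 0.4727, M+2 0.4023, M+4 0.1141, M+6 0.0108; the largest is M.
P(M) = C(3,0) × 0.779^3 × 0.221^0 = 1 × 0.47272914 × 1.0000 = 0.472729 (base)
P(M+4) = C(3,2) × 0.779^1 × 0.221^2 = 3 × 0.7790 × 0.048841 = 0.114141
Relative intensity = 0.114141 / 0.472729 × 100 = 24.15

24.15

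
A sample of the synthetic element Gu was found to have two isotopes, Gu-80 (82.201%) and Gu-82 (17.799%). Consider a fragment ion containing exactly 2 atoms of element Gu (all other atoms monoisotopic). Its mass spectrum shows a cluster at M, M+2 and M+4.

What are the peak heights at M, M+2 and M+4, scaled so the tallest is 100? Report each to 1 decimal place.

100.0 : 43.3 : 4.7

The 2 Gu atoms are independent, so intensities follow the terms of (0.82201 + 0.17799)^2.
P(M) = 0.82201^2 = 0.675700
P(M+2) = 2 × 0.82201^1 × 0.17799^1 = 0.292619
P(M+4) = 0.17799^2 = 0.031680
The M peak is largest (0.675700); scaling to 100 gives 100.0 : 43.3 : 4.7.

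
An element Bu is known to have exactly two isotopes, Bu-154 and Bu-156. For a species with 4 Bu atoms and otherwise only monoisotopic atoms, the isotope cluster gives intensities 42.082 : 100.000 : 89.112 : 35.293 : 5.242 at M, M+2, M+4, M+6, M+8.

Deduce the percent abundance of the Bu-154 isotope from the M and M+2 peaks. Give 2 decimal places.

If p is the fraction of Bu that is Bu-154, then I(M+2)/I(M) = [C(4,1)·p^3·(1−p)] / p^4 = 4·(1−p)/p = 100.000/42.082 = 2.3763
(1−p)/p = 2.3763/4 = 0.5941  ⇒  p = 1/(1 + 0.5941) = 0.6273
Bu-154: 62.73%, Bu-156: 37.27%.

62.73%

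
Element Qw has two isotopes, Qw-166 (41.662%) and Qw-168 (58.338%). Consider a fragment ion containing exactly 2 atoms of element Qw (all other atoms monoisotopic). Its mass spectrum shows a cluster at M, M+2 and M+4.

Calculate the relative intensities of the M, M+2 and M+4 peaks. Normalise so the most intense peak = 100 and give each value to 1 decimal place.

The 2 Qw atoms are independent, so intensities follow the terms of (0.41662 + 0.58338)^2.
P(M) = 0.41662^2 = 0.173572
P(M+2) = 2 × 0.41662^1 × 0.58338^1 = 0.486096
P(M+4) = 0.58338^2 = 0.340332
The M+2 peak is largest (0.486096); scaling to 100 gives 35.7 : 100.0 : 70.0.

35.7 : 100.0 : 70.0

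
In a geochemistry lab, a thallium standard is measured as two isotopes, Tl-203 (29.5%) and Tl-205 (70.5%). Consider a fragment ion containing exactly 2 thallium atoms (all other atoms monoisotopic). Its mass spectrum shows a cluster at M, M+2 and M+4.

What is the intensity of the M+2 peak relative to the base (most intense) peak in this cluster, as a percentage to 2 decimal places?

Term probabilities: M 0.0870, M+2 0.4160, M+4 0.4970. Base peak = M+4.
P(M+4) = C(2,2) × 0.295^0 × 0.705^2 = 1 × 1.0000 × 0.497025 = 0.497025 (base)
P(M+2) = C(2,1) × 0.295^1 × 0.705^1 = 2 × 0.2950 × 0.7050 = 0.415950
Relative intensity = 0.415950 / 0.497025 × 100 = 83.69

83.69%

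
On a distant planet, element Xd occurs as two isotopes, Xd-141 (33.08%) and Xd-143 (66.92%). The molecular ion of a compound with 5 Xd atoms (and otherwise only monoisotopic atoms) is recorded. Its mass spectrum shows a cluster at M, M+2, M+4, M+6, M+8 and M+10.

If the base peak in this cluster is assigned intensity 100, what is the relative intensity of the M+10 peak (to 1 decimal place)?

40.5

(0.3308 + 0.6692)^5 gives M 0.0040, M+2 0.0401, M+4 0.1621, M+6 0.3279, M+8 0.3317, M+10 0.1342; the largest is M+8.
P(M+8) = C(5,4) × 0.3308^1 × 0.6692^4 = 5 × 0.3308 × 0.20055049 = 0.331711 (base)
P(M+10) = C(5,5) × 0.3308^0 × 0.6692^5 = 1 × 1.0000 × 0.13420839 = 0.134208
Relative intensity = 0.134208 / 0.331711 × 100 = 40.5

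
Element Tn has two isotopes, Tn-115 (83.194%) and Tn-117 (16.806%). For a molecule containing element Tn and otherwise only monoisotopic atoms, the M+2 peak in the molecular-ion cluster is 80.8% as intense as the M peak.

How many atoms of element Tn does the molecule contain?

The M+2/M ratio from n Tn atoms is n · q/p = n · 0.16806/0.83194.
n = 0.808 × 0.83194/0.16806 = 4.00 ≈ 4

4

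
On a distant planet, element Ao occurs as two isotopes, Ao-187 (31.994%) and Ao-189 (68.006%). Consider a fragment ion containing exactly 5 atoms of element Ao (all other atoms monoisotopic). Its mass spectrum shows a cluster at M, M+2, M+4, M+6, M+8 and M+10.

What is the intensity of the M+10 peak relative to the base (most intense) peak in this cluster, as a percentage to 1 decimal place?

42.5%

Binomial terms of (0.31994 + 0.68006)^5: M 0.0034, M+2 0.0356, M+4 0.1515, M+6 0.3219, M+8 0.3422, M+10 0.1455 → M+8 is the base peak.
P(M+8) = C(5,4) × 0.31994^1 × 0.68006^4 = 5 × 0.31994 × 0.21388923 = 0.342159 (base)
P(M+10) = C(5,5) × 0.31994^0 × 0.68006^5 = 1 × 1.0000 × 0.14545751 = 0.145458
Relative intensity = 0.145458 / 0.342159 × 100 = 42.5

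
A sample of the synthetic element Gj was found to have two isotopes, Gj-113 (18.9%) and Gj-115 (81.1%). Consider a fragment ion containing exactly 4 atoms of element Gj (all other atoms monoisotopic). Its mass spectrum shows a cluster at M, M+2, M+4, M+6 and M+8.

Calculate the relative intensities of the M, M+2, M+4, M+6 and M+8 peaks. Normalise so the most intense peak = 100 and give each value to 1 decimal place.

Expanding (0.189 + 0.811)^4:
P(M) = 0.189^4 = 0.001276
P(M+2) = 4 × 0.189^3 × 0.811^1 = 0.021901
P(M+4) = 6 × 0.189^2 × 0.811^2 = 0.140967
P(M+6) = 4 × 0.189^1 × 0.811^3 = 0.403259
P(M+8) = 0.811^4 = 0.432597
The M+8 peak is largest (0.432597); scaling to 100 gives 0.3 : 5.1 : 32.6 : 93.2 : 100.0.

0.3 : 5.1 : 32.6 : 93.2 : 100.0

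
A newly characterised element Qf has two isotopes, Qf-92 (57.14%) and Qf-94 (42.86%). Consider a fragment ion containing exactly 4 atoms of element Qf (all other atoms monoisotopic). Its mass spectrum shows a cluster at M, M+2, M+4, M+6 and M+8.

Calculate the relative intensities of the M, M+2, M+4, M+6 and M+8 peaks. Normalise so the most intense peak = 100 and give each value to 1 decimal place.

29.6 : 88.9 : 100.0 : 50.0 : 9.4

Expanding (0.5714 + 0.4286)^4:
P(M) = 0.5714^4 = 0.106601
P(M+2) = 4 × 0.5714^3 × 0.4286^1 = 0.319840
P(M+4) = 6 × 0.5714^2 × 0.4286^2 = 0.359862
P(M+6) = 4 × 0.5714^1 × 0.4286^3 = 0.179952
P(M+8) = 0.4286^4 = 0.033745
The M+4 peak is largest (0.359862); scaling to 100 gives 29.6 : 88.9 : 100.0 : 50.0 : 9.4.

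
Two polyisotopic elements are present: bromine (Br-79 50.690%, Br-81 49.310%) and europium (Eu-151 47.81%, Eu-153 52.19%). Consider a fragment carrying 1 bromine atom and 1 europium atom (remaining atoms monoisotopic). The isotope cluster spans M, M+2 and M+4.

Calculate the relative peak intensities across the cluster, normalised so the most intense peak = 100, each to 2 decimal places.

Bromine pattern (n=1): 0.5069 : 0.4931
Europium pattern (n=1): 0.4781 : 0.5219
Convolve the two distributions (both contribute in 2-u steps):
  M: 0.5069×0.4781 = 0.242349
  M+2: 0.5069×0.5219 + 0.4931×0.4781 = 0.500302
  M+4: 0.4931×0.5219 = 0.257349
Scale to base peak (0.500302) = 100: 48.44 : 100.00 : 51.44

48.44 : 100.00 : 51.44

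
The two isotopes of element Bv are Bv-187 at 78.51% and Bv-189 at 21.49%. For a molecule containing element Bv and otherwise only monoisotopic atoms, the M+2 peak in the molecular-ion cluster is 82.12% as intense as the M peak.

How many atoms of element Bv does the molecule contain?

3

For n independent Bv atoms, I(M+2)/I(M) = n · (abundance Bv-189) / (abundance Bv-187) = n · 0.2149/0.7851.
n = 0.8212 × 0.7851/0.2149 = 3.00 ≈ 3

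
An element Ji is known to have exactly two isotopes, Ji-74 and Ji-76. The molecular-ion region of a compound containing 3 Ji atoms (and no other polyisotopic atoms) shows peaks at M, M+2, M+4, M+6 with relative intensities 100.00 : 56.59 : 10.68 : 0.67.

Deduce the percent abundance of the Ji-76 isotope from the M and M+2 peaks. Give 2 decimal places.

15.87%

If p is the fraction of Ji that is Ji-74, then I(M+2)/I(M) = [C(3,1)·p^2·(1−p)] / p^3 = 3·(1−p)/p = 56.59/100.00 = 0.5659
(1−p)/p = 0.5659/3 = 0.1886  ⇒  p = 1/(1 + 0.1886) = 0.8413
Ji-74: 84.13%, Ji-76: 15.87%.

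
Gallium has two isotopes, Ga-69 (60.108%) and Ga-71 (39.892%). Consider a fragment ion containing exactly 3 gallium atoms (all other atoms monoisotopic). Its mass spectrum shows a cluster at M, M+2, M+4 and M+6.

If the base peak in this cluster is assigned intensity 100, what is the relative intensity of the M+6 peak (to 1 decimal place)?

(0.60108 + 0.39892)^3 gives M 0.2172, M+2 0.4324, M+4 0.2870, M+6 0.0635; the largest is M+2.
P(M+2) = C(3,1) × 0.60108^2 × 0.39892^1 = 3 × 0.36129717 × 0.39892 = 0.432386 (base)
P(M+6) = C(3,3) × 0.60108^0 × 0.39892^3 = 1 × 1.0000 × 0.063483 = 0.063483
Relative intensity = 0.063483 / 0.432386 × 100 = 14.7

14.7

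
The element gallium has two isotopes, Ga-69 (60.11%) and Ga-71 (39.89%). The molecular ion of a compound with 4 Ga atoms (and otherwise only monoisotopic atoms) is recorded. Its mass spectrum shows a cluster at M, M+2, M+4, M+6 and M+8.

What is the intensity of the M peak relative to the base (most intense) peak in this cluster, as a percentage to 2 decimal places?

37.67%

(0.6011 + 0.3989)^4 gives M 0.1306, M+2 0.3465, M+4 0.3450, M+6 0.1526, M+8 0.0253; the largest is M+2.
P(M+2) = C(4,1) × 0.6011^3 × 0.3989^1 = 4 × 0.21719018 × 0.3989 = 0.346549 (base)
P(M) = C(4,0) × 0.6011^4 × 0.3989^0 = 1 × 0.13055302 × 1.0000 = 0.130553
Relative intensity = 0.130553 / 0.346549 × 100 = 37.67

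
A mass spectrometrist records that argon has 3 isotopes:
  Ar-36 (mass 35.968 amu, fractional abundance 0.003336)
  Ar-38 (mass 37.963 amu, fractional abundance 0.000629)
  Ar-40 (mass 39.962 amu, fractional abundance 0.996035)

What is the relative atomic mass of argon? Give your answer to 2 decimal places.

Average mass = Σ (abundance × isotope mass) = 0.003336 × 35.968 + 0.000629 × 37.963 + 0.996035 × 39.962
= 0.1200 + 0.0239 + 39.8036 = 39.9475 amu

39.95 amu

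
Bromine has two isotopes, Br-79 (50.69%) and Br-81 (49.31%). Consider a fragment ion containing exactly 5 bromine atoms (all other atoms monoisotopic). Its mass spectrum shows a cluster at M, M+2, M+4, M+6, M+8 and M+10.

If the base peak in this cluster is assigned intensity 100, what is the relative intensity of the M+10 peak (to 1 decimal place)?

Term probabilities: M 0.0335, M+2 0.1628, M+4 0.3167, M+6 0.3081, M+8 0.1498, M+10 0.0292. Base peak = M+4.
P(M+4) = C(5,2) × 0.5069^3 × 0.4931^2 = 10 × 0.13024674 × 0.24314761 = 0.316692 (base)
P(M+10) = C(5,5) × 0.5069^0 × 0.4931^5 = 1 × 1.0000 × 0.02915245 = 0.029152
Relative intensity = 0.029152 / 0.316692 × 100 = 9.2

9.2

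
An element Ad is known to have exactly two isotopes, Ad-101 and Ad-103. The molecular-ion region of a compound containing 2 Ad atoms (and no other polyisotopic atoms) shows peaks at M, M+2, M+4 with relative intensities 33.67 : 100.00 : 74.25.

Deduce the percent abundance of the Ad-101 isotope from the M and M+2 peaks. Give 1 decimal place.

40.2%

If p is the fraction of Ad that is Ad-101, then I(M+2)/I(M) = [C(2,1)·p^1·(1−p)] / p^2 = 2·(1−p)/p = 100.00/33.67 = 2.9700
(1−p)/p = 2.9700/2 = 1.4850  ⇒  p = 1/(1 + 1.4850) = 0.4024
Ad-101: 40.2%, Ad-103: 59.8%.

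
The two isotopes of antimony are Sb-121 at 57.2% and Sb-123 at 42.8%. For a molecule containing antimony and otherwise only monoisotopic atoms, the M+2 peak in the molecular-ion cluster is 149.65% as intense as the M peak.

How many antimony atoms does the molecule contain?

For n independent Sb atoms, I(M+2)/I(M) = n · (abundance Sb-123) / (abundance Sb-121) = n · 0.428/0.572.
n = 1.4965 × 0.572/0.428 = 2.00 ≈ 2

2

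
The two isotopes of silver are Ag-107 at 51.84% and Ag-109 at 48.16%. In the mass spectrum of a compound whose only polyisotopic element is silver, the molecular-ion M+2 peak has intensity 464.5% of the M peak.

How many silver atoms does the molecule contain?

5

For n independent Ag atoms, I(M+2)/I(M) = n · (abundance Ag-109) / (abundance Ag-107) = n · 0.4816/0.5184.
n = 4.645 × 0.5184/0.4816 = 5.00 ≈ 5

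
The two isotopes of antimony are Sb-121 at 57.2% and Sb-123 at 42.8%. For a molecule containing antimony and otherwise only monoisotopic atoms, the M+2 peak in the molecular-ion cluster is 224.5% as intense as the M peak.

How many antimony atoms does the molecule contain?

3

With n Sb atoms, P(M+2)/P(M) = C(n,1)·p^(n−1)q / p^n = n·q/p = n · 0.428/0.572.
n = 2.245 × 0.572/0.428 = 3.00 ≈ 3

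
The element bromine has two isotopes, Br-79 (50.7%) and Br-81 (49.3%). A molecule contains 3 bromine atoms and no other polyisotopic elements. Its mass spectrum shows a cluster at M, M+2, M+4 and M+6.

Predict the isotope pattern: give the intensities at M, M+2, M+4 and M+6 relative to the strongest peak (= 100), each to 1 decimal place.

34.3 : 100.0 : 97.2 : 31.5

Each Br atom is independently Br-79 (p = 0.507) or Br-81 (q = 0.493); the cluster is the binomial expansion (p + q)^3.
P(M) = 0.507^3 = 0.130324
P(M+2) = 3 × 0.507^2 × 0.493^1 = 0.380175
P(M+4) = 3 × 0.507^1 × 0.493^2 = 0.369678
P(M+6) = 0.493^3 = 0.119823
The M+2 peak is largest (0.380175); scaling to 100 gives 34.3 : 100.0 : 97.2 : 31.5.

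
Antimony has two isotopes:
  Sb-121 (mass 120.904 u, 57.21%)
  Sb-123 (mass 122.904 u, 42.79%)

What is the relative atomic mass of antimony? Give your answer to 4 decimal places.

Average mass = Σ (abundance × isotope mass) = 0.5721 × 120.904 + 0.4279 × 122.904
= 69.16918 + 52.59062 = 121.75980 u

121.7598 u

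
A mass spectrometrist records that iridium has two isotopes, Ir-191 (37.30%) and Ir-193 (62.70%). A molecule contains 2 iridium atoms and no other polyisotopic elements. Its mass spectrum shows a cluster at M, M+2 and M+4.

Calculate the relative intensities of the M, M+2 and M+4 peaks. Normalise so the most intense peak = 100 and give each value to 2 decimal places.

29.74 : 100.00 : 84.05

Expanding (0.3730 + 0.6270)^2:
P(M) = 0.3730^2 = 0.139129
P(M+2) = 2 × 0.3730^1 × 0.6270^1 = 0.467742
P(M+4) = 0.6270^2 = 0.393129
The M+2 peak is largest (0.467742); scaling to 100 gives 29.74 : 100.00 : 84.05.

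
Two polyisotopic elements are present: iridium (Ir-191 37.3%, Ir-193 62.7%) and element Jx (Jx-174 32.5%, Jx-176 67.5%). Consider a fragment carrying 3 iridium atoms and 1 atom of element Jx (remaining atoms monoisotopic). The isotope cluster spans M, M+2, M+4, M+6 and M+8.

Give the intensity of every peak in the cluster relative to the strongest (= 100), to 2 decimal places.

Iridium pattern (n=3): 0.05189512 : 0.26170165 : 0.43991135 : 0.24649188
Element Jx pattern (n=1): 0.3250 : 0.6750
Convolve the two distributions (both contribute in 2-u steps):
  M: 0.05189512×0.3250 = 0.016866
  M+2: 0.05189512×0.6750 + 0.26170165×0.3250 = 0.120082
  M+4: 0.26170165×0.6750 + 0.43991135×0.3250 = 0.319620
  M+6: 0.43991135×0.6750 + 0.24649188×0.3250 = 0.377050
  M+8: 0.24649188×0.6750 = 0.166382
Scale to base peak (0.377050) = 100: 4.47 : 31.85 : 84.77 : 100.00 : 44.13

4.47 : 31.85 : 84.77 : 100.00 : 44.13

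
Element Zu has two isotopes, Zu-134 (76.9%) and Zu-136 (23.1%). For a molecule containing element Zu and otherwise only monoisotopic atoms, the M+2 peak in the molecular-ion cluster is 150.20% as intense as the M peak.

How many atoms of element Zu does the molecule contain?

5

The M+2/M ratio from n Zu atoms is n · q/p = n · 0.231/0.769.
n = 1.5020 × 0.769/0.231 = 5.00 ≈ 5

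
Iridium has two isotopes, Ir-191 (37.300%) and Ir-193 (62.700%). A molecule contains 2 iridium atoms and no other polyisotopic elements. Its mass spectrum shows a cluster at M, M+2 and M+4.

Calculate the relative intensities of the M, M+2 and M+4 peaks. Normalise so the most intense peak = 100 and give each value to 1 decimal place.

29.7 : 100.0 : 84.0

The 2 Ir atoms are independent, so intensities follow the terms of (0.37300 + 0.62700)^2.
P(M) = 0.37300^2 = 0.139129
P(M+2) = 2 × 0.37300^1 × 0.62700^1 = 0.467742
P(M+4) = 0.62700^2 = 0.393129
The M+2 peak is largest (0.467742); scaling to 100 gives 29.7 : 100.0 : 84.0.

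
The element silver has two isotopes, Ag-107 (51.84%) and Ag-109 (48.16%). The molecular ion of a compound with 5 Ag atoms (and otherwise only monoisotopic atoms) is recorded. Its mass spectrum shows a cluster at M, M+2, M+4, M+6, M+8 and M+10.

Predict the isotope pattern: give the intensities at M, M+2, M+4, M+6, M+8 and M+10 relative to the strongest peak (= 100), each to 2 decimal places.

The 5 Ag atoms are independent, so intensities follow the terms of (0.5184 + 0.4816)^5.
P(M) = 0.5184^5 = 0.037439
P(M+2) = 5 × 0.5184^4 × 0.4816^1 = 0.173907
P(M+4) = 10 × 0.5184^3 × 0.4816^2 = 0.323123
P(M+6) = 10 × 0.5184^2 × 0.4816^3 = 0.300185
P(M+8) = 5 × 0.5184^1 × 0.4816^4 = 0.139438
P(M+10) = 0.4816^5 = 0.025908
The M+4 peak is largest (0.323123); scaling to 100 gives 11.59 : 53.82 : 100.00 : 92.90 : 43.15 : 8.02.

11.59 : 53.82 : 100.00 : 92.90 : 43.15 : 8.02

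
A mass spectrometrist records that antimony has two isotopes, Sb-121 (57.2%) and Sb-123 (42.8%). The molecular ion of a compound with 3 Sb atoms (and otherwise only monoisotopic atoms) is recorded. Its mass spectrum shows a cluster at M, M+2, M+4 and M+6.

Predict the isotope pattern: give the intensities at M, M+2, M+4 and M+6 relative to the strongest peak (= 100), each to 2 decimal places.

Each Sb atom is independently Sb-121 (p = 0.572) or Sb-123 (q = 0.428); the cluster is the binomial expansion (p + q)^3.
P(M) = 0.572^3 = 0.187149
P(M+2) = 3 × 0.572^2 × 0.428^1 = 0.420104
P(M+4) = 3 × 0.572^1 × 0.428^2 = 0.314344
P(M+6) = 0.428^3 = 0.078403
The M+2 peak is largest (0.420104); scaling to 100 gives 44.55 : 100.00 : 74.83 : 18.66.

44.55 : 100.00 : 74.83 : 18.66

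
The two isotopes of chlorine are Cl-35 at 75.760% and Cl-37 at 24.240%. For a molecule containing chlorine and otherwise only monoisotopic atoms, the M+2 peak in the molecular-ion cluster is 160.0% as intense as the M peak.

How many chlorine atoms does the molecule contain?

With n Cl atoms, P(M+2)/P(M) = C(n,1)·p^(n−1)q / p^n = n·q/p = n · 0.24240/0.75760.
n = 1.600 × 0.75760/0.24240 = 5.00 ≈ 5

5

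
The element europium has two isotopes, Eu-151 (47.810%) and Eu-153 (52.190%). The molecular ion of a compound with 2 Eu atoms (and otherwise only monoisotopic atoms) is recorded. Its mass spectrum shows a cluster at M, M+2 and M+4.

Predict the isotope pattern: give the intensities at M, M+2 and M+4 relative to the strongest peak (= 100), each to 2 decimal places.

Expanding (0.47810 + 0.52190)^2:
P(M) = 0.47810^2 = 0.228580
P(M+2) = 2 × 0.47810^1 × 0.52190^1 = 0.499041
P(M+4) = 0.52190^2 = 0.272380
The M+2 peak is largest (0.499041); scaling to 100 gives 45.80 : 100.00 : 54.58.

45.80 : 100.00 : 54.58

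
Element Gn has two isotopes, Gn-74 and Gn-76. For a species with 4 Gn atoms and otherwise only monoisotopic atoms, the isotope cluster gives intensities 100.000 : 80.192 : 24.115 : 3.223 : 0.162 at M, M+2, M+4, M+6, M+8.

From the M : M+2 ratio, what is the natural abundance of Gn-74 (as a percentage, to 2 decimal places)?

If p is the fraction of Gn that is Gn-74, then I(M+2)/I(M) = [C(4,1)·p^3·(1−p)] / p^4 = 4·(1−p)/p = 80.192/100.000 = 0.8019
(1−p)/p = 0.8019/4 = 0.2005  ⇒  p = 1/(1 + 0.2005) = 0.8330
Gn-74: 83.30%, Gn-76: 16.70%.

83.30%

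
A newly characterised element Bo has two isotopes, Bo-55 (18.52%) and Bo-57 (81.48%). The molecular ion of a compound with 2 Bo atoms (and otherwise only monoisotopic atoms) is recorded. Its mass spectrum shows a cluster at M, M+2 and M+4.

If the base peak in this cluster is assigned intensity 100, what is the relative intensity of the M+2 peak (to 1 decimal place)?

(0.1852 + 0.8148)^2 gives M 0.0343, M+2 0.3018, M+4 0.6639; the largest is M+4.
P(M+4) = C(2,2) × 0.1852^0 × 0.8148^2 = 1 × 1.0000 × 0.66389904 = 0.663899 (base)
P(M+2) = C(2,1) × 0.1852^1 × 0.8148^1 = 2 × 0.1852 × 0.8148 = 0.301802
Relative intensity = 0.301802 / 0.663899 × 100 = 45.5

45.5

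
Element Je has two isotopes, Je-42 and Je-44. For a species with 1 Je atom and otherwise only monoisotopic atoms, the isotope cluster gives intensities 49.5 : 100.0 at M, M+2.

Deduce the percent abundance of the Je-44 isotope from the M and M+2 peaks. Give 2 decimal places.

66.89%

Write p for the Je-42 fraction. I(M+2)/I(M) = [C(1,1)·p^0·(1−p)] / p^1 = 1·(1−p)/p = 100.0/49.5 = 2.0202
(1−p)/p = 2.0202/1 = 2.0202  ⇒  p = 1/(1 + 2.0202) = 0.3311
Je-42: 33.11%, Je-44: 66.89%.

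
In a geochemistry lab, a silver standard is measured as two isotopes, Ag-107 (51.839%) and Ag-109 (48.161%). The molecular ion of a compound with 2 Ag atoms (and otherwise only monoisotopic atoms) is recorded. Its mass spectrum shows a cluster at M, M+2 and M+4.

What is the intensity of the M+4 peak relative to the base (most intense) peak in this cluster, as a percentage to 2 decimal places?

46.45%

Binomial terms of (0.51839 + 0.48161)^2: M 0.2687, M+2 0.4993, M+4 0.2319 → M+2 is the base peak.
P(M+2) = C(2,1) × 0.51839^1 × 0.48161^1 = 2 × 0.51839 × 0.48161 = 0.499324 (base)
P(M+4) = C(2,2) × 0.51839^0 × 0.48161^2 = 1 × 1.0000 × 0.23194819 = 0.231948
Relative intensity = 0.231948 / 0.499324 × 100 = 46.45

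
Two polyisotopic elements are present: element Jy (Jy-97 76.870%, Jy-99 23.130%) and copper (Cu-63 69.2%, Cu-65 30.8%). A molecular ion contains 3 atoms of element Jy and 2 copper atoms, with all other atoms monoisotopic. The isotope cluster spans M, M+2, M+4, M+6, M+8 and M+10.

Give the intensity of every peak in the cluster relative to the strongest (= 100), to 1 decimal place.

55.8 : 100.0 : 71.0 : 25.0 : 4.4 : 0.3

Element Jy pattern (n=3): 0.45422459 : 0.41002529 : 0.12337564 : 0.01237448
Copper pattern (n=2): 0.478864 : 0.426272 : 0.094864
Convolve the two distributions (both contribute in 2-u steps):
  M: 0.45422459×0.478864 = 0.217512
  M+2: 0.45422459×0.426272 + 0.41002529×0.478864 = 0.389970
  M+4: 0.45422459×0.094864 + 0.41002529×0.426272 + 0.12337564×0.478864 = 0.276952
  M+6: 0.41002529×0.094864 + 0.12337564×0.426272 + 0.01237448×0.478864 = 0.097414
  M+8: 0.12337564×0.094864 + 0.01237448×0.426272 = 0.016979
  M+10: 0.01237448×0.094864 = 0.001174
Scale to base peak (0.389970) = 100: 55.8 : 100.0 : 71.0 : 25.0 : 4.4 : 0.3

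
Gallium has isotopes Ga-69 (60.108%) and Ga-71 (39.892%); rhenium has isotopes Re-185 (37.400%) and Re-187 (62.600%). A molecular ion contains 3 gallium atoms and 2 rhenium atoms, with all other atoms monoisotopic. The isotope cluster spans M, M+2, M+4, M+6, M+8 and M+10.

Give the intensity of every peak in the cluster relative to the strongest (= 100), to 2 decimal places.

Gallium pattern (n=3): 0.2171685 : 0.432386 : 0.2869625 : 0.063483
Rhenium pattern (n=2): 0.139876 : 0.468248 : 0.391876
Convolve the two distributions (both contribute in 2-u steps):
  M: 0.2171685×0.139876 = 0.030377
  M+2: 0.2171685×0.468248 + 0.432386×0.139876 = 0.162169
  M+4: 0.2171685×0.391876 + 0.432386×0.468248 + 0.2869625×0.139876 = 0.327706
  M+6: 0.432386×0.391876 + 0.2869625×0.468248 + 0.063483×0.139876 = 0.312691
  M+8: 0.2869625×0.391876 + 0.063483×0.468248 = 0.142180
  M+10: 0.063483×0.391876 = 0.024877
Scale to base peak (0.327706) = 100: 9.27 : 49.49 : 100.00 : 95.42 : 43.39 : 7.59

9.27 : 49.49 : 100.00 : 95.42 : 43.39 : 7.59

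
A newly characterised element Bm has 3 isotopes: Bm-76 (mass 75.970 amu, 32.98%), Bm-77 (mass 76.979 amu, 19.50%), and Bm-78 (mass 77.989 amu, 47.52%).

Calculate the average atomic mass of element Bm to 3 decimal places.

Average mass = Σ (abundance × isotope mass) = 0.3298 × 75.970 + 0.1950 × 76.979 + 0.4752 × 77.989
= 25.0549 + 15.0109 + 37.0604 = 77.1262 amu

77.126 amu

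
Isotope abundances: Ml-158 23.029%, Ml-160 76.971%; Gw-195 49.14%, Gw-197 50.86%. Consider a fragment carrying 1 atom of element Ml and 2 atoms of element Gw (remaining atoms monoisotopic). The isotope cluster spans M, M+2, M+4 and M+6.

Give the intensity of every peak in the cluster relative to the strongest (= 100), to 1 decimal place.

Element Ml pattern (n=1): 0.23029 : 0.76971
Element Gw pattern (n=2): 0.24147396 : 0.49985208 : 0.25867396
Convolve the two distributions (both contribute in 2-u steps):
  M: 0.23029×0.24147396 = 0.055609
  M+2: 0.23029×0.49985208 + 0.76971×0.24147396 = 0.300976
  M+4: 0.23029×0.25867396 + 0.76971×0.49985208 = 0.444311
  M+6: 0.76971×0.25867396 = 0.199104
Scale to base peak (0.444311) = 100: 12.5 : 67.7 : 100.0 : 44.8

12.5 : 67.7 : 100.0 : 44.8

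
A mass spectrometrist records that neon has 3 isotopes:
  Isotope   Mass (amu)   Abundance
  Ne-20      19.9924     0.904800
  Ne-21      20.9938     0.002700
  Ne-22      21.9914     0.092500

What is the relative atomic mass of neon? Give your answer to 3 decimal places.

20.180 amu

Weight each isotope mass by its fractional abundance: 0.904800 × 19.9924 + 0.002700 × 20.9938 + 0.092500 × 21.9914
= 18.08912 + 0.05668 + 2.03420 = 20.18000 amu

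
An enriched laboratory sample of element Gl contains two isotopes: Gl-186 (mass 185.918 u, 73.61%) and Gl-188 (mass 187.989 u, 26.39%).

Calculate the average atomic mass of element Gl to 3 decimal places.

186.465 u

The abundance-weighted mean is 0.7361 × 185.918 + 0.2639 × 187.989
= 136.8542 + 49.6103 = 186.4645 u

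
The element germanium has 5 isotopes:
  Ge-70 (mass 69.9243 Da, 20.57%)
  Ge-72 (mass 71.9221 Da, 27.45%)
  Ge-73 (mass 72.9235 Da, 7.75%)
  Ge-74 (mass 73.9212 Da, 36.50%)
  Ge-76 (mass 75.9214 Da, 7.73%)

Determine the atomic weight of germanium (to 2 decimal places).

Average mass = Σ (abundance × isotope mass) = 0.2057 × 69.9243 + 0.2745 × 71.9221 + 0.0775 × 72.9235 + 0.3650 × 73.9212 + 0.0773 × 75.9214
= 14.38343 + 19.74262 + 5.65157 + 26.98124 + 5.86872 = 72.62758 Da

72.63 Da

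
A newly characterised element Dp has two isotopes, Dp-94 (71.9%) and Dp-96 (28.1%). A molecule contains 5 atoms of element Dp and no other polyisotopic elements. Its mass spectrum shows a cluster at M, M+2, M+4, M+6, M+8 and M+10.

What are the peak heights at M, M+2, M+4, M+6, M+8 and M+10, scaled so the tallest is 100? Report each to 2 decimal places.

51.17 : 100.00 : 78.16 : 30.55 : 5.97 : 0.47

The 5 Dp atoms are independent, so intensities follow the terms of (0.719 + 0.281)^5.
P(M) = 0.719^5 = 0.192152
P(M+2) = 5 × 0.719^4 × 0.281^1 = 0.375484
P(M+4) = 10 × 0.719^3 × 0.281^2 = 0.293494
P(M+6) = 10 × 0.719^2 × 0.281^3 = 0.114704
P(M+8) = 5 × 0.719^1 × 0.281^4 = 0.022414
P(M+10) = 0.281^5 = 0.001752
The M+2 peak is largest (0.375484); scaling to 100 gives 51.17 : 100.00 : 78.16 : 30.55 : 5.97 : 0.47.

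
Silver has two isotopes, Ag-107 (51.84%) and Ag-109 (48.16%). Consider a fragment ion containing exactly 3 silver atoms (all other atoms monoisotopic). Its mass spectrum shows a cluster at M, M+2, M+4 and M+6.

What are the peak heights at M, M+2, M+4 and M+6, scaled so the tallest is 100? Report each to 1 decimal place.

Each Ag atom is independently Ag-107 (p = 0.5184) or Ag-109 (q = 0.4816); the cluster is the binomial expansion (p + q)^3.
P(M) = 0.5184^3 = 0.139314
P(M+2) = 3 × 0.5184^2 × 0.4816^1 = 0.388273
P(M+4) = 3 × 0.5184^1 × 0.4816^2 = 0.360711
P(M+6) = 0.4816^3 = 0.111702
The M+2 peak is largest (0.388273); scaling to 100 gives 35.9 : 100.0 : 92.9 : 28.8.

35.9 : 100.0 : 92.9 : 28.8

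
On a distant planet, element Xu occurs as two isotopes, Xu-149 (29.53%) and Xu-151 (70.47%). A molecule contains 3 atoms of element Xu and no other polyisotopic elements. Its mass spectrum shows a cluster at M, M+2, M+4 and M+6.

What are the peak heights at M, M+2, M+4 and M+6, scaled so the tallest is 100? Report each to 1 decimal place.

Expanding (0.2953 + 0.7047)^3:
P(M) = 0.2953^3 = 0.025751
P(M+2) = 3 × 0.2953^2 × 0.7047^1 = 0.184354
P(M+4) = 3 × 0.2953^1 × 0.7047^2 = 0.439940
P(M+6) = 0.7047^3 = 0.349955
The M+4 peak is largest (0.439940); scaling to 100 gives 5.9 : 41.9 : 100.0 : 79.5.

5.9 : 41.9 : 100.0 : 79.5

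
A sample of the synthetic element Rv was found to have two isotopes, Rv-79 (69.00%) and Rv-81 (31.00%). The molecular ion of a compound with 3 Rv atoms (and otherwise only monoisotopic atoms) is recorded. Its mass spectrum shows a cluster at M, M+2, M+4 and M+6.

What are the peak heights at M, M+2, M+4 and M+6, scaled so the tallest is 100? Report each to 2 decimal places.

74.19 : 100.00 : 44.93 : 6.73

The 3 Rv atoms are independent, so intensities follow the terms of (0.6900 + 0.3100)^3.
P(M) = 0.6900^3 = 0.328509
P(M+2) = 3 × 0.6900^2 × 0.3100^1 = 0.442773
P(M+4) = 3 × 0.6900^1 × 0.3100^2 = 0.198927
P(M+6) = 0.3100^3 = 0.029791
The M+2 peak is largest (0.442773); scaling to 100 gives 74.19 : 100.00 : 44.93 : 6.73.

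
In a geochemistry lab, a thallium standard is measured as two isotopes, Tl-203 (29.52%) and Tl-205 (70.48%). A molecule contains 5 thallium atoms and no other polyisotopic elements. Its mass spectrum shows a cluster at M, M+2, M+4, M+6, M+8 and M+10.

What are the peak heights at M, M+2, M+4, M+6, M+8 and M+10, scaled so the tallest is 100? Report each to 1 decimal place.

Each Tl atom is independently Tl-203 (p = 0.2952) or Tl-205 (q = 0.7048); the cluster is the binomial expansion (p + q)^5.
P(M) = 0.2952^5 = 0.002242
P(M+2) = 5 × 0.2952^4 × 0.7048^1 = 0.026761
P(M+4) = 10 × 0.2952^3 × 0.7048^2 = 0.127785
P(M+6) = 10 × 0.2952^2 × 0.7048^3 = 0.305092
P(M+8) = 5 × 0.2952^1 × 0.7048^4 = 0.364208
P(M+10) = 0.7048^5 = 0.173912
The M+8 peak is largest (0.364208); scaling to 100 gives 0.6 : 7.3 : 35.1 : 83.8 : 100.0 : 47.8.

0.6 : 7.3 : 35.1 : 83.8 : 100.0 : 47.8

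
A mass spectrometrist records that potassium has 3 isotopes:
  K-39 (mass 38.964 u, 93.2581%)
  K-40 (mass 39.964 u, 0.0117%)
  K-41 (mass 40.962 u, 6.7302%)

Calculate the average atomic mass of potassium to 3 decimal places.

Average mass = Σ (abundance × isotope mass) = 0.932581 × 38.964 + 0.000117 × 39.964 + 0.067302 × 40.962
= 36.3371 + 0.0047 + 2.7568 = 39.0986 u

39.099 u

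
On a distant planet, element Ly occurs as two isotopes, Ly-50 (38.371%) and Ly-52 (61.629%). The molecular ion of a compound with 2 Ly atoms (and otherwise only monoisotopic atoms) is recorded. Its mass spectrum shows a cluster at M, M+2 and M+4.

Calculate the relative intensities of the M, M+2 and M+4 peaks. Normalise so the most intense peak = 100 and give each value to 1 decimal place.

Expanding (0.38371 + 0.61629)^2:
P(M) = 0.38371^2 = 0.147233
P(M+2) = 2 × 0.38371^1 × 0.61629^1 = 0.472953
P(M+4) = 0.61629^2 = 0.379813
The M+2 peak is largest (0.472953); scaling to 100 gives 31.1 : 100.0 : 80.3.

31.1 : 100.0 : 80.3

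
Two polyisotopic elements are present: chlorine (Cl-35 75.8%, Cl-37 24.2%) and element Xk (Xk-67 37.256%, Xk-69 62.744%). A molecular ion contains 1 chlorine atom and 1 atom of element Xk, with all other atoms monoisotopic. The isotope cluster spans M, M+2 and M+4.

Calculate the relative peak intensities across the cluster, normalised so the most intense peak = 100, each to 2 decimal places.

Chlorine pattern (n=1): 0.7580 : 0.2420
Element Xk pattern (n=1): 0.37256 : 0.62744
Convolve the two distributions (both contribute in 2-u steps):
  M: 0.7580×0.37256 = 0.282400
  M+2: 0.7580×0.62744 + 0.2420×0.37256 = 0.565759
  M+4: 0.2420×0.62744 = 0.151840
Scale to base peak (0.565759) = 100: 49.92 : 100.00 : 26.84

49.92 : 100.00 : 26.84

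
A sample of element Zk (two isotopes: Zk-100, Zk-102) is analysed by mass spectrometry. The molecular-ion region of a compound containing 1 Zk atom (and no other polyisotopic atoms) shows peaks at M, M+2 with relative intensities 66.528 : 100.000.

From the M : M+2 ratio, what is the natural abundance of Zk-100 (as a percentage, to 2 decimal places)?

39.95%

Let p = fractional abundance of Zk-100. I(M+2)/I(M) = [C(1,1)·p^0·(1−p)] / p^1 = 1·(1−p)/p = 100.000/66.528 = 1.5031
(1−p)/p = 1.5031/1 = 1.5031  ⇒  p = 1/(1 + 1.5031) = 0.3995
Zk-100: 39.95%, Zk-102: 60.05%.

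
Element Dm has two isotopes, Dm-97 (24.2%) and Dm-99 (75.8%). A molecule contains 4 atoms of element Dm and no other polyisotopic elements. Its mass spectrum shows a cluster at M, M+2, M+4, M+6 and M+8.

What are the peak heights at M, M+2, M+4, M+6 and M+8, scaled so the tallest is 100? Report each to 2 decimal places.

0.81 : 10.19 : 47.89 : 100.00 : 78.31

The 4 Dm atoms are independent, so intensities follow the terms of (0.242 + 0.758)^4.
P(M) = 0.242^4 = 0.003430
P(M+2) = 4 × 0.242^3 × 0.758^1 = 0.042971
P(M+4) = 6 × 0.242^2 × 0.758^2 = 0.201893
P(M+6) = 4 × 0.242^1 × 0.758^3 = 0.421583
P(M+8) = 0.758^4 = 0.330124
The M+6 peak is largest (0.421583); scaling to 100 gives 0.81 : 10.19 : 47.89 : 100.00 : 78.31.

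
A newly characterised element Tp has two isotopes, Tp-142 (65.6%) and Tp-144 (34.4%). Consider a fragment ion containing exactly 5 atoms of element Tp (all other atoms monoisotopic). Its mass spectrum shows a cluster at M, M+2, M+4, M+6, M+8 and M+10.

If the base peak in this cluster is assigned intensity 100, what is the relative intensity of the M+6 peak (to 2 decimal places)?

52.44

Term probabilities: M 0.1215, M+2 0.3185, M+4 0.3341, M+6 0.1752, M+8 0.0459, M+10 0.0048. Base peak = M+4.
P(M+4) = C(5,2) × 0.656^3 × 0.344^2 = 10 × 0.28230042 × 0.118336 = 0.334063 (base)
P(M+6) = C(5,3) × 0.656^2 × 0.344^3 = 10 × 0.430336 × 0.04070758 = 0.175179
Relative intensity = 0.175179 / 0.334063 × 100 = 52.44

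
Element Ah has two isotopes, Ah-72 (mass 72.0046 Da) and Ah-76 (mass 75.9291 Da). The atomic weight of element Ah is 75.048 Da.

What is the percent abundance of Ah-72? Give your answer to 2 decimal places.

22.45%

Let x be the fractional abundance of Ah-72; then Ah-76 has abundance 1 − x.
72.0046·x + 75.9291·(1 − x) = 75.048
(72.0046 − 75.9291)·x = 75.048 − 75.9291
x = -0.8811 / -3.9245 = 0.22451 → 22.45% Ah-72, 77.55% Ah-76.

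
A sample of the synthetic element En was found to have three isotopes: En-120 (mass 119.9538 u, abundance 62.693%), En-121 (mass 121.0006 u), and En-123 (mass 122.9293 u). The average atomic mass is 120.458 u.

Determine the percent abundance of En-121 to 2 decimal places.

31.41%

Let x and y be the fractions of En-121 and En-123. Then x + y = 1 − 0.62693 = 0.37307 and 121.0006x + 122.9293y = 120.458 − 0.62693×119.9538 = 45.255364166.
Substituting: 121.0006x + 122.9293(0.37307 − x) = 45.255364166
(121.0006 − 122.9293)x = -0.605869785  ⇒  x = 0.31413, y = 0.05894
En-121: 31.41%, En-123: 5.89%.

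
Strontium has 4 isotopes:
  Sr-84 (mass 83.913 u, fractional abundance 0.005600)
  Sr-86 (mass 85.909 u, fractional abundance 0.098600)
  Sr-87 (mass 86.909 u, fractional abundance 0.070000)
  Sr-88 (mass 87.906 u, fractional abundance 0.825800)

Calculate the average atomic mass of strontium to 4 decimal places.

Weight each isotope mass by its fractional abundance: 0.005600 × 83.913 + 0.098600 × 85.909 + 0.070000 × 86.909 + 0.825800 × 87.906
= 0.46991 + 8.47063 + 6.08363 + 72.59277 = 87.61694 u

87.6169 u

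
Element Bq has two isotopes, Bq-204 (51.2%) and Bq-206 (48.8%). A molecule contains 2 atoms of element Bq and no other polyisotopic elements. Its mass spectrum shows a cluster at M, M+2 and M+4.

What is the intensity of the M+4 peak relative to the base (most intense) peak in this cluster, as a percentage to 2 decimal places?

(0.512 + 0.488)^2 gives M 0.2621, M+2 0.4997, M+4 0.2381; the largest is M+2.
P(M+2) = C(2,1) × 0.512^1 × 0.488^1 = 2 × 0.5120 × 0.4880 = 0.499712 (base)
P(M+4) = C(2,2) × 0.512^0 × 0.488^2 = 1 × 1.0000 × 0.238144 = 0.238144
Relative intensity = 0.238144 / 0.499712 × 100 = 47.66

47.66%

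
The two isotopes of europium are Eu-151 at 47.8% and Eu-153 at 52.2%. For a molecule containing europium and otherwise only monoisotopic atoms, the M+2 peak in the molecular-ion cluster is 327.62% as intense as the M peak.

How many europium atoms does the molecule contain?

3

With n Eu atoms, P(M+2)/P(M) = C(n,1)·p^(n−1)q / p^n = n·q/p = n · 0.522/0.478.
n = 3.2762 × 0.478/0.522 = 3.00 ≈ 3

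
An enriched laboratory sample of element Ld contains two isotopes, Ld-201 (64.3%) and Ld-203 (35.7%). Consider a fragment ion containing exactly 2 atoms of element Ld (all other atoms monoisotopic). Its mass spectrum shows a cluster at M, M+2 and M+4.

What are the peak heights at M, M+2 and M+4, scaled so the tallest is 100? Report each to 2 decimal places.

90.06 : 100.00 : 27.76

The 2 Ld atoms are independent, so intensities follow the terms of (0.643 + 0.357)^2.
P(M) = 0.643^2 = 0.413449
P(M+2) = 2 × 0.643^1 × 0.357^1 = 0.459102
P(M+4) = 0.357^2 = 0.127449
The M+2 peak is largest (0.459102); scaling to 100 gives 90.06 : 100.00 : 27.76.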